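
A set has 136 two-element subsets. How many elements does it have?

n(n−1)/2 = 136 ⇒ n(n−1) = 272. Since 17·16 = 272, n = 17.

17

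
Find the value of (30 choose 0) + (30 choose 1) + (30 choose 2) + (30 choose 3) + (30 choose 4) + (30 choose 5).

1 + 30 + 435 + 4060 + 27405 + 142506 = 174437.

174437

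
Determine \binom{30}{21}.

C(30,21) = C(30,9) by symmetry.
C(30,9) = (30·29·28·27·26·25·24·23·22) / 9! = 5191778592000 / 362880 = 14307150.

14307150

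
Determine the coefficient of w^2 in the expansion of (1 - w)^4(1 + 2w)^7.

34

Coefficient of w^2 = Σ_{j} C(4,j)·(-1)^j·C(7,2-j)·2^(2-j) for j from 0 to 2.
= 84 + (-56) + 6 = 34.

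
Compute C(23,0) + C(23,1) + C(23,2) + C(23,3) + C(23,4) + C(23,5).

44552

1 + 23 + 253 + 1771 + 8855 + 33649 = 44552.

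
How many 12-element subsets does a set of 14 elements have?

91

C(14,12) = C(14,2) by symmetry.
C(14,2) = (14·13) / 2! = 182 / 2 = 91.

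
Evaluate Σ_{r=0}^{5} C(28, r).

1 + 28 + 378 + 3276 + 20475 + 98280 = 122438.

122438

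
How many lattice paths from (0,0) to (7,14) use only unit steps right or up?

116280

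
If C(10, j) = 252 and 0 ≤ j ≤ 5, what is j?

5

C(10,j) increases on 0 ≤ j ≤ 5. C(10,4) = 210 and C(10,5) = 252, so j = 5.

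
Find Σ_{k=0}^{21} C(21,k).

The entries of row 21 sum to 2^21 = 2097152.

2097152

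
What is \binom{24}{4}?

C(24,4) = (24·23·22·21) / 4! = 255024 / 24 = 10626.

10626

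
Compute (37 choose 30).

10295472

C(37,30) = C(37,7) by symmetry.
C(37,7) = (37·36·35·34·33·32·31) / 7! = 51889178880 / 5040 = 10295472.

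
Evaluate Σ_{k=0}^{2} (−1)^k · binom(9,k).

28

The partial alternating sum Σ_{k=0}^{2} (−1)^k C(9,k) = (−1)^2 C(8,2) = 28.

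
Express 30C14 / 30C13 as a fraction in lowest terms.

17/14

C(n,k+1)/C(n,k) = (n−k)/(k+1) = (30−13)/(13+1) = 17/14.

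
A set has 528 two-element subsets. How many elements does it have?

n(n−1)/2 = 528 ⇒ n(n−1) = 1056. Since 33·32 = 1056, n = 33.

33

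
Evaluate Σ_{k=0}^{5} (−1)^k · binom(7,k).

The partial alternating sum Σ_{k=0}^{5} (−1)^k C(7,k) = (−1)^5 C(6,5) = -6.

-6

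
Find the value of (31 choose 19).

C(31,19) = C(31,12) by symmetry.
C(31,12) = (31·30·29·28·27·26·25·24·23·22·21·20) / 12! = 67596957267840000 / 479001600 = 141120525.

141120525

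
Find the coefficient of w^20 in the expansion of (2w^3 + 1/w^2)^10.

General term: C(10,j)·(2w^3)^j·(1/w^2)^(10-j), with w-exponent 3j − 2(10−j) = 5j − 20.
Set 5j − 20 = 20: j = 8.
C(10,8) = 45; 2^8 = 256; 1^2 = 1.
Coefficient = 45 · 256 · 1 = 11520.

11520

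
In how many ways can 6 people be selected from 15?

This is C(15,6) = 5005.

5005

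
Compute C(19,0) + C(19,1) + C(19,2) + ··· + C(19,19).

524288

The entries of row 19 sum to 2^19 = 524288.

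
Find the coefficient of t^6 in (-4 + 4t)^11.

The general term is C(11,j)·(-4)^j·(4t)^(11-j); the t^6 term has j = 5.
C(11,5) = 462.
Coefficient = C(11,5) · (-4)^5 · 4^6 = 462 · (-1024) · 4096 = -1937768448.

-1937768448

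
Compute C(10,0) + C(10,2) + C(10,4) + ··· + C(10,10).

Even-k terms of row 10 sum to 2^9 = 512.

512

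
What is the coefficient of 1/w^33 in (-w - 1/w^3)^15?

-455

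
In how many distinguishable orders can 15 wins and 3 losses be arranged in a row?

Choose positions for the wins: C(18,15) = 816.

816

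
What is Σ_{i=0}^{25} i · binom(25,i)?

Differentiating (1+x)^25 and setting x=1: Σ i·C(25,i) = 25·2^24 = 419430400.

419430400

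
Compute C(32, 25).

3365856

C(32,25) = C(32,7) by symmetry.
C(32,7) = (32·31·30·29·28·27·26) / 7! = 16963914240 / 5040 = 3365856.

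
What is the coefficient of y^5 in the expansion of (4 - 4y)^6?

-24576

The general term is C(6,j)·(4)^j·(-4y)^(6-j); the y^5 term has j = 1.
C(6,1) = 6.
Coefficient = C(6,1) · 4^1 · (-4)^5 = 6 · 4 · (-1024) = -24576.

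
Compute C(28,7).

C(28,7) = (28·27·26·25·24·23·22) / 7! = 5967561600 / 5040 = 1184040.

1184040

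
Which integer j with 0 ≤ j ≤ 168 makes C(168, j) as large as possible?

C(168,j) is maximized at j = 168/2 = 84.

84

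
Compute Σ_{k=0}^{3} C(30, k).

1 + 30 + 435 + 4060 = 4526.

4526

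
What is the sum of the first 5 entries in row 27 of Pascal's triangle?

1 + 27 + 351 + 2925 + 17550 = 20854.

20854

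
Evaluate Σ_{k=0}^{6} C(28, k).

499178

1 + 28 + 378 + 3276 + 20475 + 98280 + 376740 = 499178.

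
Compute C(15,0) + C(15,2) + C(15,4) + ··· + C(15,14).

Even-i terms of row 15 sum to 2^14 = 16384.

16384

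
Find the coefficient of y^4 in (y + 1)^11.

The general term is C(11,j)·(y)^j·(1)^(11-j); the y^4 term has j = 4.
C(11,4) = 330.
Coefficient = C(11,4) = 330.

330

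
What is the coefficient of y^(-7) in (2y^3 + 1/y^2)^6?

General term: C(6,j)·(2y^3)^j·(1/y^2)^(6-j), with y-exponent 3j − 2(6−j) = 5j − 12.
Set 5j − 12 = -7: j = 1.
C(6,1) = 6; 2^1 = 2; 1^5 = 1.
Coefficient = 6 · 2 · 1 = 12.

12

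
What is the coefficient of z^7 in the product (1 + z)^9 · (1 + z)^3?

(1 + z)^9(1 + z)^3 = (1 + z)^12, so the coefficient of z^7 is C(12,7)·1^7 = 792·1 = 792.

792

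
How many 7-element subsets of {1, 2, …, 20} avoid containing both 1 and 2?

All 7-subsets: C(20,7) = 77520. Those containing both fixed elements: C(18,5) = 8568.
77520 − 8568 = 68952.

68952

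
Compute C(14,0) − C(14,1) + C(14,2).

The partial alternating sum Σ_{k=0}^{2} (−1)^k C(14,k) = (−1)^2 C(13,2) = 78.

78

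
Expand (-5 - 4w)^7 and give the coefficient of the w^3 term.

The general term is C(7,j)·(-5)^j·(-4w)^(7-j); the w^3 term has j = 4.
C(7,4) = 35.
Coefficient = C(7,4) · (-5)^4 · (-4)^3 = 35 · 625 · (-64) = -1400000.

-1400000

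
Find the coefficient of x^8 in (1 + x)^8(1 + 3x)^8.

1968934

Coefficient of x^8 = Σ_{j} C(8,j)·1^j·C(8,8-j)·3^(8-j) for j from 0 to 8.
= 6561 + 139968 + 571536 + 762048 + 396900 + 84672 + 7056 + 192 + 1 = 1968934.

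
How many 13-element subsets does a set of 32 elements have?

347373600

C(32,13) = (32·31·30·29·28·27·26·25·24·23·22·21·20) / 13! = 2163102632570880000 / 6227020800 = 347373600.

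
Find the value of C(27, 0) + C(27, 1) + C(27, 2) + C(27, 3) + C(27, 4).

1 + 27 + 351 + 2925 + 17550 = 20854.

20854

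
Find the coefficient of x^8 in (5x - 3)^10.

158203125

The general term is C(10,j)·(5x)^j·(-3)^(10-j); the x^8 term has j = 8.
C(10,8) = 45.
Coefficient = C(10,8) · 5^8 · (-3)^2 = 45 · 390625 · 9 = 158203125.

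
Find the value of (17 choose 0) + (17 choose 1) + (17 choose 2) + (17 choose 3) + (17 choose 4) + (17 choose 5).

1 + 17 + 136 + 680 + 2380 + 6188 = 9402.

9402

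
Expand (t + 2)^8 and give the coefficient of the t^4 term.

The general term is C(8,j)·(t)^j·(2)^(8-j); the t^4 term has j = 4.
C(8,4) = 70.
Coefficient = C(8,4) · 2^4 = 70 · 16 = 1120.

1120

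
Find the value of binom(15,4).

1365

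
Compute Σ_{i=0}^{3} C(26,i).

1 + 26 + 325 + 2600 = 2952.

2952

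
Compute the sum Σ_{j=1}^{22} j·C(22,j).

46137344

Since j·C(22,j) = 22·C(21,j−1), the sum is 22·2^21 = 22·2097152 = 46137344.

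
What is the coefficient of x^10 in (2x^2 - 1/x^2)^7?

-448

General term: C(7,j)·(2x^2)^j·(-1/x^2)^(7-j), with x-exponent 2j − 2(7−j) = 4j − 14.
Set 4j − 14 = 10: j = 6.
C(7,6) = 7; 2^6 = 64; (-1)^1 = -1.
Coefficient = 7 · 64 · (-1) = -448.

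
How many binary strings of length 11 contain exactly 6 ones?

462

Choose the 6 positions: C(11,6) = 462.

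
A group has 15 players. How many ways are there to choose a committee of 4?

1365

This is C(15,4) = 1365.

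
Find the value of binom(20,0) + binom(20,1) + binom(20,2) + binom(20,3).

1351

1 + 20 + 190 + 1140 = 1351.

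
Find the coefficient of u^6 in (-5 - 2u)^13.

-8580000000

The general term is C(13,j)·(-5)^j·(-2u)^(13-j); the u^6 term has j = 7.
C(13,7) = 1716.
Coefficient = C(13,7) · (-5)^7 · (-2)^6 = 1716 · (-78125) · 64 = -8580000000.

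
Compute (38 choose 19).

35345263800

C(38,19) = (38·37·36·35·34·33·32·31·30·29·28·27·26·25·24·23·22·21·20) / 19! = 4299578163927654889881600000 / 121645100408832000 = 35345263800.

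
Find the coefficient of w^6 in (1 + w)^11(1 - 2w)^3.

Coefficient of w^6 = Σ_{j} C(11,j)·1^j·C(3,6-j)·(-2)^(6-j) for j from 3 to 6.
= (-1320) + 3960 + (-2772) + 462 = 330.

330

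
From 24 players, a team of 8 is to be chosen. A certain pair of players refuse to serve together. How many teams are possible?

660858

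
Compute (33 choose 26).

4272048

C(33,26) = C(33,7) by symmetry.
C(33,7) = (33·32·31·30·29·28·27) / 7! = 21531121920 / 5040 = 4272048.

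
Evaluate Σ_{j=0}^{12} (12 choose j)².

Σ C(12,j)² is the coefficient of x^12 in (1+x)^12(1+x)^12 = (1+x)^24, i.e. C(24,12) = 2704156.

2704156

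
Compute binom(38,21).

28781143380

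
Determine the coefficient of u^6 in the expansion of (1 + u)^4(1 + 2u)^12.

215336

Coefficient of u^6 = Σ_{j} C(4,j)·1^j·C(12,6-j)·2^(6-j) for j from 0 to 4.
= 59136 + 101376 + 47520 + 7040 + 264 = 215336.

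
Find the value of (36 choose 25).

C(36,25) = C(36,11) by symmetry.
C(36,11) = (36·35·34·33·32·31·30·29·28·27·26) / 11! = 23982224839372800 / 39916800 = 600805296.

600805296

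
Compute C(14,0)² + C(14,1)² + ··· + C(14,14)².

Σ C(14,j)² is the coefficient of x^14 in (1+x)^14(1+x)^14 = (1+x)^28, i.e. C(28,14) = 40116600.

40116600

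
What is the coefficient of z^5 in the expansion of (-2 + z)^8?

-448

The general term is C(8,j)·(-2)^j·(z)^(8-j); the z^5 term has j = 3.
C(8,3) = 56.
Coefficient = C(8,3) · (-2)^3 = 56 · (-8) = -448.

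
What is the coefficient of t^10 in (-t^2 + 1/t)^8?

28

General term: C(8,j)·(-t^2)^j·(1/t)^(8-j), with t-exponent 2j − 1(8−j) = 3j − 8.
Set 3j − 8 = 10: j = 6.
C(8,6) = 28; (-1)^6 = 1; 1^2 = 1.
Coefficient = 28 · 1 · 1 = 28.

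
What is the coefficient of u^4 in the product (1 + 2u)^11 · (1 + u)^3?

9922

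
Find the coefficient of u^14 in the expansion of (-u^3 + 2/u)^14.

-439296

General term: C(14,j)·(-u^3)^j·(2/u)^(14-j), with u-exponent 3j − 1(14−j) = 4j − 14.
Set 4j − 14 = 14: j = 7.
C(14,7) = 3432; (-1)^7 = -1; 2^7 = 128.
Coefficient = 3432 · (-1) · 128 = -439296.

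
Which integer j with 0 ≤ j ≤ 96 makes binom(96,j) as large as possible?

48

C(96,j) is maximized at j = 96/2 = 48.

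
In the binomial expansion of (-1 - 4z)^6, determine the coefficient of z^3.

1280

The general term is C(6,j)·(-1)^j·(-4z)^(6-j); the z^3 term has j = 3.
C(6,3) = 20.
Coefficient = C(6,3) · (-1)^3 · (-4)^3 = 20 · (-1) · (-64) = 1280.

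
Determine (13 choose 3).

286

C(13,3) = (13·12·11) / 3! = 1716 / 6 = 286.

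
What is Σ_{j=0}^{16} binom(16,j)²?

Σ C(16,j)² is the coefficient of x^16 in (1+x)^16(1+x)^16 = (1+x)^32, i.e. C(32,16) = 601080390.

601080390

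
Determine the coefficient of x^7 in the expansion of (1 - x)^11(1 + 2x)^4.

198

Coefficient of x^7 = Σ_{j} C(11,j)·(-1)^j·C(4,7-j)·2^(7-j) for j from 3 to 7.
= (-2640) + 10560 + (-11088) + 3696 + (-330) = 198.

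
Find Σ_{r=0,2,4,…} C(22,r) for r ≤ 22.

Half of (1+1)^22 + (1−1)^22 gives the even-index sum: 2^21 = 2097152.

2097152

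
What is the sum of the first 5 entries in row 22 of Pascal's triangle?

1 + 22 + 231 + 1540 + 7315 = 9109.

9109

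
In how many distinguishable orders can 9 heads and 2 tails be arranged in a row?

55

Choose positions for the heads: C(11,9) = 55.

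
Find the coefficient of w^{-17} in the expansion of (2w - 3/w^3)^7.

10206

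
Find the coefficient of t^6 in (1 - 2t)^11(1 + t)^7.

-1995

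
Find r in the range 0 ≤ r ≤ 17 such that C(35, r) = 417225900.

11

C(35,r) increases on 0 ≤ r ≤ 17. C(35,10) = 183579396 and C(35,11) = 417225900, so r = 11.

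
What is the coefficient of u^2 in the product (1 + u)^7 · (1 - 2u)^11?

87

Coefficient of u^2 = Σ_{j} C(7,j)·1^j·C(11,2-j)·(-2)^(2-j) for j from 0 to 2.
= 220 + (-154) + 21 = 87.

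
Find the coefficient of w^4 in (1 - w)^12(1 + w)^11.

Coefficient of w^4 = Σ_{j} C(12,j)·(-1)^j·C(11,4-j)·1^(4-j) for j from 0 to 4.
= 330 + (-1980) + 3630 + (-2420) + 495 = 55.

55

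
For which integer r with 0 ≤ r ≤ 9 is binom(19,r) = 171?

2

C(19,r) increases on 0 ≤ r ≤ 9. C(19,1) = 19 and C(19,2) = 171, so r = 2.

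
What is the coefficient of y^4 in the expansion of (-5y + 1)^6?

9375

The general term is C(6,j)·(-5y)^j·(1)^(6-j); the y^4 term has j = 4.
C(6,4) = 15.
Coefficient = C(6,4) · (-5)^4 = 15 · 625 = 9375.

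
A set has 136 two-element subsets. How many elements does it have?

n(n−1)/2 = 136 ⇒ n(n−1) = 272. Since 17·16 = 272, n = 17.

17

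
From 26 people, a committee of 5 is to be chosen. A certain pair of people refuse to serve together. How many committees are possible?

63756

All 5-subsets: C(26,5) = 65780. Those containing both fixed elements: C(24,3) = 2024.
65780 − 2024 = 63756.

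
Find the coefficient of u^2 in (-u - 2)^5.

-80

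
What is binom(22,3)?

1540

C(22,3) = (22·21·20) / 3! = 9240 / 6 = 1540.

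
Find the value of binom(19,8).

75582

C(19,8) = (19·18·17·16·15·14·13·12) / 8! = 3047466240 / 40320 = 75582.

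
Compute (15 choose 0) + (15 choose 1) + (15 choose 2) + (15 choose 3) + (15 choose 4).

1 + 15 + 105 + 455 + 1365 = 1941.

1941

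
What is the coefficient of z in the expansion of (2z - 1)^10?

-20

The general term is C(10,j)·(2z)^j·(-1)^(10-j); the z^1 term has j = 1.
C(10,1) = 10.
Coefficient = C(10,1) · 2^1 · (-1)^9 = 10 · 2 · (-1) = -20.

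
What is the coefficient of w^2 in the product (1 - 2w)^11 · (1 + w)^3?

157

Coefficient of w^2 = Σ_{j} C(11,j)·(-2)^j·C(3,2-j)·1^(2-j) for j from 0 to 2.
= 3 + (-66) + 220 = 157.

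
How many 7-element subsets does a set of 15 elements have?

6435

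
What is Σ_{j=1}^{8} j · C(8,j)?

1024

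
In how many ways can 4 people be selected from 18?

This is C(18,4) = 3060.

3060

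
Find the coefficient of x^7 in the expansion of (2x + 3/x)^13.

7907328

General term: C(13,j)·(2x)^j·(3/x)^(13-j), with x-exponent 1j − 1(13−j) = 2j − 13.
Set 2j − 13 = 7: j = 10.
C(13,10) = 286; 2^10 = 1024; 3^3 = 27.
Coefficient = 286 · 1024 · 27 = 7907328.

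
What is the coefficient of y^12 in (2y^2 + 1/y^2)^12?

112640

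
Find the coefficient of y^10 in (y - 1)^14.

1001

The general term is C(14,j)·(y)^j·(-1)^(14-j); the y^10 term has j = 10.
C(14,10) = 1001.
Coefficient = C(14,10) = 1001.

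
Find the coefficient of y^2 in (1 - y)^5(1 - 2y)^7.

Coefficient of y^2 = Σ_{j} C(5,j)·(-1)^j·C(7,2-j)·(-2)^(2-j) for j from 0 to 2.
= 84 + 70 + 10 = 164.

164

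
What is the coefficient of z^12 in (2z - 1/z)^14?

General term: C(14,j)·(2z)^j·(-1/z)^(14-j), with z-exponent 1j − 1(14−j) = 2j − 14.
Set 2j − 14 = 12: j = 13.
C(14,13) = 14; 2^13 = 8192; (-1)^1 = -1.
Coefficient = 14 · 8192 · (-1) = -114688.

-114688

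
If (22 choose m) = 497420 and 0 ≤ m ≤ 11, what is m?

9

C(22,m) increases on 0 ≤ m ≤ 11. C(22,8) = 319770 and C(22,9) = 497420, so m = 9.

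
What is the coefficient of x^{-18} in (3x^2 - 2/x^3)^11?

1140480

General term: C(11,j)·(3x^2)^j·(-2/x^3)^(11-j), with x-exponent 2j − 3(11−j) = 5j − 33.
Set 5j − 33 = -18: j = 3.
C(11,3) = 165; 3^3 = 27; (-2)^8 = 256.
Coefficient = 165 · 27 · 256 = 1140480.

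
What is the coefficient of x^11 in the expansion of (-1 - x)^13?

The general term is C(13,j)·(-1)^j·(-x)^(13-j); the x^11 term has j = 2.
C(13,2) = 78.
Coefficient = C(13,2) · (-1)^11 = 78 · (-1) = -78.

-78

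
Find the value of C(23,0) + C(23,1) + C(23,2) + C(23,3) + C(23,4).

10903

1 + 23 + 253 + 1771 + 8855 = 10903.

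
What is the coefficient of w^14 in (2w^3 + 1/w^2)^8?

1792

General term: C(8,j)·(2w^3)^j·(1/w^2)^(8-j), with w-exponent 3j − 2(8−j) = 5j − 16.
Set 5j − 16 = 14: j = 6.
C(8,6) = 28; 2^6 = 64; 1^2 = 1.
Coefficient = 28 · 64 · 1 = 1792.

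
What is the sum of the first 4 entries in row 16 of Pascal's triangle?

697

1 + 16 + 120 + 560 = 697.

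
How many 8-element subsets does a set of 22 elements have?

319770

C(22,8) = (22·21·20·19·18·17·16·15) / 8! = 12893126400 / 40320 = 319770.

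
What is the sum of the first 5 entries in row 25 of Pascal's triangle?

15276

1 + 25 + 300 + 2300 + 12650 = 15276.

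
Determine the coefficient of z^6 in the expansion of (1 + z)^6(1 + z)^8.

3003

(1 + z)^6(1 + z)^8 = (1 + z)^14, so the coefficient of z^6 is C(14,6)·1^6 = 3003·1 = 3003.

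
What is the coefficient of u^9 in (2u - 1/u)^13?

General term: C(13,j)·(2u)^j·(-1/u)^(13-j), with u-exponent 1j − 1(13−j) = 2j − 13.
Set 2j − 13 = 9: j = 11.
C(13,11) = 78; 2^11 = 2048; (-1)^2 = 1.
Coefficient = 78 · 2048 · 1 = 159744.

159744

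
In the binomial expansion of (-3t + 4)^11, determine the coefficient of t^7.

The general term is C(11,j)·(-3t)^j·(4)^(11-j); the t^7 term has j = 7.
C(11,7) = 330.
Coefficient = C(11,7) · (-3)^7 · 4^4 = 330 · (-2187) · 256 = -184757760.

-184757760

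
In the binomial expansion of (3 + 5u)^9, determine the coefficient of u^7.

The general term is C(9,j)·(3)^j·(5u)^(9-j); the u^7 term has j = 2.
C(9,2) = 36.
Coefficient = C(9,2) · 3^2 · 5^7 = 36 · 9 · 78125 = 25312500.

25312500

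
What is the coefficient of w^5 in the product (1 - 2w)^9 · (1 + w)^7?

399

Coefficient of w^5 = Σ_{j} C(9,j)·(-2)^j·C(7,5-j)·1^(5-j) for j from 0 to 5.
= 21 + (-630) + 5040 + (-14112) + 14112 + (-4032) = 399.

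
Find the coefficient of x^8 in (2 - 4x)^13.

The general term is C(13,j)·(2)^j·(-4x)^(13-j); the x^8 term has j = 5.
C(13,5) = 1287.
Coefficient = C(13,5) · 2^5 · (-4)^8 = 1287 · 32 · 65536 = 2699034624.

2699034624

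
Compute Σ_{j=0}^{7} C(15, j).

1 + 15 + 105 + 455 + 1365 + 3003 + 5005 + 6435 = 16384.

16384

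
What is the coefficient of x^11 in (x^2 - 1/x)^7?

-7

General term: C(7,j)·(x^2)^j·(-1/x)^(7-j), with x-exponent 2j − 1(7−j) = 3j − 7.
Set 3j − 7 = 11: j = 6.
C(7,6) = 7; 1^6 = 1; (-1)^1 = -1.
Coefficient = 7 · 1 · (-1) = -7.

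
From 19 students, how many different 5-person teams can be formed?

11628

This is C(19,5) = 11628.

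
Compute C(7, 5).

21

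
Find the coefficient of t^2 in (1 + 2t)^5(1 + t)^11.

205

Coefficient of t^2 = Σ_{j} C(5,j)·2^j·C(11,2-j)·1^(2-j) for j from 0 to 2.
= 55 + 110 + 40 = 205.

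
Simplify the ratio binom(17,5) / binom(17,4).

C(n,k+1)/C(n,k) = (n−k)/(k+1) = (17−4)/(4+1) = 13/5.

13/5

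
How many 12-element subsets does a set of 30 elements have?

C(30,12) = (30·29·28·27·26·25·24·23·22·21·20·19) / 12! = 41430393164160000 / 479001600 = 86493225.

86493225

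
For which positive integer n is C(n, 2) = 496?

32

n(n−1)/2 = 496 ⇒ n(n−1) = 992. Since 32·31 = 992, n = 32.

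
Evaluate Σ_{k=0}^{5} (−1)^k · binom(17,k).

-4368

The partial alternating sum Σ_{k=0}^{5} (−1)^k C(17,k) = (−1)^5 C(16,5) = -4368.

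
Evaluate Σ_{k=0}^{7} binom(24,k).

536155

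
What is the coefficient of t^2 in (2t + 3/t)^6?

General term: C(6,j)·(2t)^j·(3/t)^(6-j), with t-exponent 1j − 1(6−j) = 2j − 6.
Set 2j − 6 = 2: j = 4.
C(6,4) = 15; 2^4 = 16; 3^2 = 9.
Coefficient = 15 · 16 · 9 = 2160.

2160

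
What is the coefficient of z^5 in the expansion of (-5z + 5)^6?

-93750

The general term is C(6,j)·(-5z)^j·(5)^(6-j); the z^5 term has j = 5.
C(6,5) = 6.
Coefficient = C(6,5) · (-5)^5 · 5^1 = 6 · (-3125) · 5 = -93750.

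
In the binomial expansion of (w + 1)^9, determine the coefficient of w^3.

84

The general term is C(9,j)·(w)^j·(1)^(9-j); the w^3 term has j = 3.
C(9,3) = 84.
Coefficient = C(9,3) = 84.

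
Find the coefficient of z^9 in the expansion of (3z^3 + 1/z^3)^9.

General term: C(9,j)·(3z^3)^j·(1/z^3)^(9-j), with z-exponent 3j − 3(9−j) = 6j − 27.
Set 6j − 27 = 9: j = 6.
C(9,6) = 84; 3^6 = 729; 1^3 = 1.
Coefficient = 84 · 729 · 1 = 61236.

61236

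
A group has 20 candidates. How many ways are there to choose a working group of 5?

15504

This is C(20,5) = 15504.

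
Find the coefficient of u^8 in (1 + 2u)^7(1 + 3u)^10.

Coefficient of u^8 = Σ_{j} C(7,j)·2^j·C(10,8-j)·3^(8-j) for j from 0 to 7.
= 295245 + 3674160 + 12859560 + 17146080 + 9525600 + 2177280 + 181440 + 3840 = 45863205.

45863205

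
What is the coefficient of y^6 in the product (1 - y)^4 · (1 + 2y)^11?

-2948

Coefficient of y^6 = Σ_{j} C(4,j)·(-1)^j·C(11,6-j)·2^(6-j) for j from 0 to 4.
= 29568 + (-59136) + 31680 + (-5280) + 220 = -2948.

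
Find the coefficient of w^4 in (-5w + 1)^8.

43750

The general term is C(8,j)·(-5w)^j·(1)^(8-j); the w^4 term has j = 4.
C(8,4) = 70.
Coefficient = C(8,4) · (-5)^4 = 70 · 625 = 43750.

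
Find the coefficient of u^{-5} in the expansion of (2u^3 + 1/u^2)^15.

96096

General term: C(15,j)·(2u^3)^j·(1/u^2)^(15-j), with u-exponent 3j − 2(15−j) = 5j − 30.
Set 5j − 30 = -5: j = 5.
C(15,5) = 3003; 2^5 = 32; 1^10 = 1.
Coefficient = 3003 · 32 · 1 = 96096.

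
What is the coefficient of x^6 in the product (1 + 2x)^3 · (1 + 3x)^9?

Coefficient of x^6 = Σ_{j} C(3,j)·2^j·C(9,6-j)·3^(6-j) for j from 0 to 3.
= 61236 + 183708 + 122472 + 18144 = 385560.

385560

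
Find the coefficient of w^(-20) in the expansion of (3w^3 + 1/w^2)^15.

General term: C(15,j)·(3w^3)^j·(1/w^2)^(15-j), with w-exponent 3j − 2(15−j) = 5j − 30.
Set 5j − 30 = -20: j = 2.
C(15,2) = 105; 3^2 = 9; 1^13 = 1.
Coefficient = 105 · 9 · 1 = 945.

945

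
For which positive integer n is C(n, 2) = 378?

n(n−1)/2 = 378 ⇒ n(n−1) = 756. Since 28·27 = 756, n = 28.

28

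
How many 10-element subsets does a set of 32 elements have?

C(32,10) = (32·31·30·29·28·27·26·25·24·23) / 10! = 234102016512000 / 3628800 = 64512240.

64512240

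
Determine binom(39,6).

3262623

C(39,6) = (39·38·37·36·35·34) / 6! = 2349088560 / 720 = 3262623.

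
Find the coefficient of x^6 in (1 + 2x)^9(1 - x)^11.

690

Coefficient of x^6 = Σ_{j} C(9,j)·2^j·C(11,6-j)·(-1)^(6-j) for j from 0 to 6.
= 462 + (-8316) + 47520 + (-110880) + 110880 + (-44352) + 5376 = 690.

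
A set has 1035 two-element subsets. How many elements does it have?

46

n(n−1)/2 = 1035 ⇒ n(n−1) = 2070. Since 46·45 = 2070, n = 46.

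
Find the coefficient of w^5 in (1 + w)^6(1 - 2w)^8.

Coefficient of w^5 = Σ_{j} C(6,j)·1^j·C(8,5-j)·(-2)^(5-j) for j from 0 to 5.
= (-1792) + 6720 + (-6720) + 2240 + (-240) + 6 = 214.

214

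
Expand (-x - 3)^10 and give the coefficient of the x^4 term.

153090

The general term is C(10,j)·(-x)^j·(-3)^(10-j); the x^4 term has j = 4.
C(10,4) = 210.
Coefficient = C(10,4) · (-3)^6 = 210 · 729 = 153090.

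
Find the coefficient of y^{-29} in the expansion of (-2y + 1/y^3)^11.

General term: C(11,j)·(-2y)^j·(1/y^3)^(11-j), with y-exponent 1j − 3(11−j) = 4j − 33.
Set 4j − 33 = -29: j = 1.
C(11,1) = 11; (-2)^1 = -2; 1^10 = 1.
Coefficient = 11 · (-2) · 1 = -22.

-22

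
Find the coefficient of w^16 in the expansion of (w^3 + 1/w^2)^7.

7

General term: C(7,j)·(w^3)^j·(1/w^2)^(7-j), with w-exponent 3j − 2(7−j) = 5j − 14.
Set 5j − 14 = 16: j = 6.
C(7,6) = 7; 1^6 = 1; 1^1 = 1.
Coefficient = 7 · 1 · 1 = 7.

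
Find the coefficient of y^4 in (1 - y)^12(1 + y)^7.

-44

Coefficient of y^4 = Σ_{j} C(12,j)·(-1)^j·C(7,4-j)·1^(4-j) for j from 0 to 4.
= 35 + (-420) + 1386 + (-1540) + 495 = -44.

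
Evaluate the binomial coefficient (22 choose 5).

C(22,5) = (22·21·20·19·18) / 5! = 3160080 / 120 = 26334.

26334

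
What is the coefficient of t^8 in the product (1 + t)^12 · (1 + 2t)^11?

9633327

Coefficient of t^8 = Σ_{j} C(12,j)·1^j·C(11,8-j)·2^(8-j) for j from 0 to 8.
= 42240 + 506880 + 1951488 + 3252480 + 2613600 + 1045440 + 203280 + 17424 + 495 = 9633327.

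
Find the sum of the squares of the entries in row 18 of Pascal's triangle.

Σ C(18,j)² is the coefficient of x^18 in (1+x)^18(1+x)^18 = (1+x)^36, i.e. C(36,18) = 9075135300.

9075135300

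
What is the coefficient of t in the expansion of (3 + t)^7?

5103

The general term is C(7,j)·(3)^j·(t)^(7-j); the t^1 term has j = 6.
C(7,6) = 7.
Coefficient = C(7,6) · 3^6 = 7 · 729 = 5103.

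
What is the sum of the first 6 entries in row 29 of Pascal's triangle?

146596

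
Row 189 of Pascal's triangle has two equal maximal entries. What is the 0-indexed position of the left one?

94

For odd n = 189, C(189,j) peaks at j = (n−1)/2 and (n+1)/2; the smaller is 94.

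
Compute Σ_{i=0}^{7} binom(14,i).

1 + 14 + 91 + 364 + 1001 + 2002 + 3003 + 3432 = 9908.

9908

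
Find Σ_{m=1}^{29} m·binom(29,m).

Differentiating (1+x)^29 and setting x=1: Σ m·C(29,m) = 29·2^28 = 7784628224.

7784628224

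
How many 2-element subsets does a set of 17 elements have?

136

C(17,2) = (17·16) / 2! = 272 / 2 = 136.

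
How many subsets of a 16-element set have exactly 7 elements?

11440

Choose the 7 positions: C(16,7) = 11440.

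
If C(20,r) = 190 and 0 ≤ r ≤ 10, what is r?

2

C(20,r) increases on 0 ≤ r ≤ 10. C(20,1) = 20 and C(20,2) = 190, so r = 2.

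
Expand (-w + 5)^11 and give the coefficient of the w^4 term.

25781250

The general term is C(11,j)·(-w)^j·(5)^(11-j); the w^4 term has j = 4.
C(11,4) = 330.
Coefficient = C(11,4) · 5^7 = 330 · 78125 = 25781250.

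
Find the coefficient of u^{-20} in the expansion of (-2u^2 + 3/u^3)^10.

1180980

General term: C(10,j)·(-2u^2)^j·(3/u^3)^(10-j), with u-exponent 2j − 3(10−j) = 5j − 30.
Set 5j − 30 = -20: j = 2.
C(10,2) = 45; (-2)^2 = 4; 3^8 = 6561.
Coefficient = 45 · 4 · 6561 = 1180980.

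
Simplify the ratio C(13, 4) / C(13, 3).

C(n,k+1)/C(n,k) = (n−k)/(k+1) = (13−3)/(3+1) = 10/4 = 5/2.

5/2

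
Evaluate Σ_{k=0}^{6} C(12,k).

1 + 12 + 66 + 220 + 495 + 792 + 924 = 2510.

2510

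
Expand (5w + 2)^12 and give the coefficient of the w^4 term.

79200000

The general term is C(12,j)·(5w)^j·(2)^(12-j); the w^4 term has j = 4.
C(12,4) = 495.
Coefficient = C(12,4) · 5^4 · 2^8 = 495 · 625 · 256 = 79200000.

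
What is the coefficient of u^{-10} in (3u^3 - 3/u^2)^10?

General term: C(10,j)·(3u^3)^j·(-3/u^2)^(10-j), with u-exponent 3j − 2(10−j) = 5j − 20.
Set 5j − 20 = -10: j = 2.
C(10,2) = 45; 3^2 = 9; (-3)^8 = 6561.
Coefficient = 45 · 9 · 6561 = 2657205.

2657205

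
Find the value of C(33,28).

C(33,28) = C(33,5) by symmetry.
C(33,5) = (33·32·31·30·29) / 5! = 28480320 / 120 = 237336.

237336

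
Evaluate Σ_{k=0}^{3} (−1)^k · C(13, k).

The partial alternating sum Σ_{k=0}^{3} (−1)^k C(13,k) = (−1)^3 C(12,3) = -220.

-220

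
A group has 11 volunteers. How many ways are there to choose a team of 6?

This is C(11,6) = 462.

462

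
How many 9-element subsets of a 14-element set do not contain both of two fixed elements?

All 9-subsets: C(14,9) = 2002. Those containing both fixed elements: C(12,7) = 792.
2002 − 792 = 1210.

1210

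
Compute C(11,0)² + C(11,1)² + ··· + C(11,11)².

By Vandermonde's identity, Σ C(11,r)² = C(22,11) = 705432.

705432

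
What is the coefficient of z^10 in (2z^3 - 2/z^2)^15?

General term: C(15,j)·(2z^3)^j·(-2/z^2)^(15-j), with z-exponent 3j − 2(15−j) = 5j − 30.
Set 5j − 30 = 10: j = 8.
C(15,8) = 6435; 2^8 = 256; (-2)^7 = -128.
Coefficient = 6435 · 256 · (-128) = -210862080.

-210862080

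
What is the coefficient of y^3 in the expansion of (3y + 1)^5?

270

The general term is C(5,j)·(3y)^j·(1)^(5-j); the y^3 term has j = 3.
C(5,3) = 10.
Coefficient = C(5,3) · 3^3 = 10 · 27 = 270.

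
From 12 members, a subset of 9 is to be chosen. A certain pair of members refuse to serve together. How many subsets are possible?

100

All 9-subsets: C(12,9) = 220. Those containing both fixed elements: C(10,7) = 120.
220 − 120 = 100.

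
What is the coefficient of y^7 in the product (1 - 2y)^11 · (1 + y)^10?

Coefficient of y^7 = Σ_{j} C(11,j)·(-2)^j·C(10,7-j)·1^(7-j) for j from 0 to 7.
= 120 + (-4620) + 55440 + (-277200) + 633600 + (-665280) + 295680 + (-42240) = -4500.

-4500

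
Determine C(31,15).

300540195

C(31,15) = (31·30·29·28·27·26·25·24·23·22·21·20·19·18·17) / 15! = 393008709555221760000 / 1307674368000 = 300540195.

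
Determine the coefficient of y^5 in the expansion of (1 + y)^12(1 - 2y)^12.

Coefficient of y^5 = Σ_{j} C(12,j)·1^j·C(12,5-j)·(-2)^(5-j) for j from 0 to 5.
= (-25344) + 95040 + (-116160) + 58080 + (-11880) + 792 = 528.

528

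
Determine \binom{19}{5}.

11628

C(19,5) = (19·18·17·16·15) / 5! = 1395360 / 120 = 11628.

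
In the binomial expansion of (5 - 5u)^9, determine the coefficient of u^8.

17578125

The general term is C(9,j)·(5)^j·(-5u)^(9-j); the u^8 term has j = 1.
C(9,1) = 9.
Coefficient = C(9,1) · 5^1 · (-5)^8 = 9 · 5 · 390625 = 17578125.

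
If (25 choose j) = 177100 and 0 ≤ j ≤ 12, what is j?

C(25,j) increases on 0 ≤ j ≤ 12. C(25,5) = 53130 and C(25,6) = 177100, so j = 6.

6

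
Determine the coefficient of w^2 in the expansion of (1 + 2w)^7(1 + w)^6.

183

Coefficient of w^2 = Σ_{j} C(7,j)·2^j·C(6,2-j)·1^(2-j) for j from 0 to 2.
= 15 + 84 + 84 = 183.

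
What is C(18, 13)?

8568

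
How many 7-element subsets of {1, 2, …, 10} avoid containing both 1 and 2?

All 7-subsets: C(10,7) = 120. Those containing both fixed elements: C(8,5) = 56.
120 − 56 = 64.

64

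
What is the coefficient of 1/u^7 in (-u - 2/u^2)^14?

439296

General term: C(14,j)·(-u)^j·(-2/u^2)^(14-j), with u-exponent 1j − 2(14−j) = 3j − 28.
Set 3j − 28 = -7: j = 7.
C(14,7) = 3432; (-1)^7 = -1; (-2)^7 = -128.
Coefficient = 3432 · (-1) · (-128) = 439296.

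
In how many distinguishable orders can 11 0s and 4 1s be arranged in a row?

1365

Choose positions for the 0s: C(15,11) = 1365.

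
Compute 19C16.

969

C(19,16) = C(19,3) by symmetry.
C(19,3) = (19·18·17) / 3! = 5814 / 6 = 969.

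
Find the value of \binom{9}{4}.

C(9,4) = (9·8·7·6) / 4! = 3024 / 24 = 126.

126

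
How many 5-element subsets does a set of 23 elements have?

33649

C(23,5) = (23·22·21·20·19) / 5! = 4037880 / 120 = 33649.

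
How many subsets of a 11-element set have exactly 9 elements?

Choose the 9 positions: C(11,9) = 55.

55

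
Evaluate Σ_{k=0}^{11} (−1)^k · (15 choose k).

The partial alternating sum Σ_{k=0}^{11} (−1)^k C(15,k) = (−1)^11 C(14,11) = -364.

-364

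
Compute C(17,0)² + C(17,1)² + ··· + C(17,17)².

By Vandermonde's identity, Σ C(17,j)² = C(34,17) = 2333606220.

2333606220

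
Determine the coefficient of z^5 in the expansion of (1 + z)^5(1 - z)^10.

-1

Coefficient of z^5 = Σ_{j} C(5,j)·1^j·C(10,5-j)·(-1)^(5-j) for j from 0 to 5.
= (-252) + 1050 + (-1200) + 450 + (-50) + 1 = -1.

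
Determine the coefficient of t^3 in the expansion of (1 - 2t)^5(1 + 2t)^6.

-40

Coefficient of t^3 = Σ_{j} C(5,j)·(-2)^j·C(6,3-j)·2^(3-j) for j from 0 to 3.
= 160 + (-600) + 480 + (-80) = -40.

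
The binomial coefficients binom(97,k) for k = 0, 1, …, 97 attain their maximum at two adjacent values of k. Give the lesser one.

For odd n = 97, C(97,k) peaks at k = (n−1)/2 and (n+1)/2; the lesser is 48.

48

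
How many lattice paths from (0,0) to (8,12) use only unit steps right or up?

125970

Each path is a sequence of 20 steps with 8 rights: C(20,8) = 125970.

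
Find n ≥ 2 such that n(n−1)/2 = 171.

19

n(n−1)/2 = 171 ⇒ n(n−1) = 342. Since 19·18 = 342, n = 19.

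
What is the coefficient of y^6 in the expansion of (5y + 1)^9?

1312500

The general term is C(9,j)·(5y)^j·(1)^(9-j); the y^6 term has j = 6.
C(9,6) = 84.
Coefficient = C(9,6) · 5^6 = 84 · 15625 = 1312500.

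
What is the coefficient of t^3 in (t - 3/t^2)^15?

110565

General term: C(15,j)·(t)^j·(-3/t^2)^(15-j), with t-exponent 1j − 2(15−j) = 3j − 30.
Set 3j − 30 = 3: j = 11.
C(15,11) = 1365; 1^11 = 1; (-3)^4 = 81.
Coefficient = 1365 · 1 · 81 = 110565.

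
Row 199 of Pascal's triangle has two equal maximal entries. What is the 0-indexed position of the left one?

For odd n = 199, C(199,j) peaks at j = (n−1)/2 and (n+1)/2; the smaller is 99.

99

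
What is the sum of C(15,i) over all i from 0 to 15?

The entries of row 15 sum to 2^15 = 32768.

32768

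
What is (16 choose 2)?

C(16,2) = (16·15) / 2! = 240 / 2 = 120.

120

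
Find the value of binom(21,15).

54264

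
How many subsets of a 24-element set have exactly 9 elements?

1307504

Choose the 9 positions: C(24,9) = 1307504.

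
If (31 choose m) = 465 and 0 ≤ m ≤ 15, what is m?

2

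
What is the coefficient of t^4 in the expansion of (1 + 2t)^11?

The general term is C(11,j)·(1)^j·(2t)^(11-j); the t^4 term has j = 7.
C(11,7) = 330.
Coefficient = C(11,7) · 2^4 = 330 · 16 = 5280.

5280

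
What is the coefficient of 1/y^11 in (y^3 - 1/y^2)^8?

-8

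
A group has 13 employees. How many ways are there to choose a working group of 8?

This is C(13,8) = 1287.

1287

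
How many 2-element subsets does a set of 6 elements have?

15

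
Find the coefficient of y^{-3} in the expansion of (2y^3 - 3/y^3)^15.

General term: C(15,j)·(2y^3)^j·(-3/y^3)^(15-j), with y-exponent 3j − 3(15−j) = 6j − 45.
Set 6j − 45 = -3: j = 7.
C(15,7) = 6435; 2^7 = 128; (-3)^8 = 6561.
Coefficient = 6435 · 128 · 6561 = 5404164480.

5404164480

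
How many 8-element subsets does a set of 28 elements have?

C(28,8) = (28·27·26·25·24·23·22·21) / 8! = 125318793600 / 40320 = 3108105.

3108105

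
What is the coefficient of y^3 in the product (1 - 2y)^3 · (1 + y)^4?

Coefficient of y^3 = Σ_{j} C(3,j)·(-2)^j·C(4,3-j)·1^(3-j) for j from 0 to 3.
= 4 + (-36) + 48 + (-8) = 8.

8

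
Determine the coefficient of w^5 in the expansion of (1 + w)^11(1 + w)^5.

4368

Coefficient of w^5 = Σ_{j} C(11,j)·C(5,5-j) for j from 0 to 5.
= 1 + 55 + 550 + 1650 + 1650 + 462 = 4368.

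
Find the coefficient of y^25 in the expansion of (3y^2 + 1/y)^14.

22320522

General term: C(14,j)·(3y^2)^j·(1/y)^(14-j), with y-exponent 2j − 1(14−j) = 3j − 14.
Set 3j − 14 = 25: j = 13.
C(14,13) = 14; 3^13 = 1594323; 1^1 = 1.
Coefficient = 14 · 1594323 · 1 = 22320522.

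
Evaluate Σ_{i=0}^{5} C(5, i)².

252

By Vandermonde's identity, Σ C(5,i)² = C(10,5) = 252.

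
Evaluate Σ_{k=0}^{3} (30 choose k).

4526

1 + 30 + 435 + 4060 = 4526.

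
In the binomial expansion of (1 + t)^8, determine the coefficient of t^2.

28

The general term is C(8,j)·(1)^j·(t)^(8-j); the t^2 term has j = 6.
C(8,6) = 28.
Coefficient = C(8,6) = 28.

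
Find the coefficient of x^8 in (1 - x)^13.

The general term is C(13,j)·(1)^j·(-x)^(13-j); the x^8 term has j = 5.
C(13,5) = 1287.
Coefficient = C(13,5) = 1287.

1287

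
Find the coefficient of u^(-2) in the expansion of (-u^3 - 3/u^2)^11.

-721710

General term: C(11,j)·(-u^3)^j·(-3/u^2)^(11-j), with u-exponent 3j − 2(11−j) = 5j − 22.
Set 5j − 22 = -2: j = 4.
C(11,4) = 330; (-1)^4 = 1; (-3)^7 = -2187.
Coefficient = 330 · 1 · (-2187) = -721710.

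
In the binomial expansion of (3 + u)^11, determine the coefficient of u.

649539

The general term is C(11,j)·(3)^j·(u)^(11-j); the u^1 term has j = 10.
C(11,10) = 11.
Coefficient = C(11,10) · 3^10 = 11 · 59049 = 649539.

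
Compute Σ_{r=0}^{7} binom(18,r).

1 + 18 + 153 + 816 + 3060 + 8568 + 18564 + 31824 = 63004.

63004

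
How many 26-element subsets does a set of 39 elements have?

C(39,26) = C(39,13) by symmetry.
C(39,13) = (39·38·37·36·35·34·33·32·31·30·29·28·27) / 13! = 50578512186237235200 / 6227020800 = 8122425444.

8122425444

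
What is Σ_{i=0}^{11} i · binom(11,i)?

Differentiating (1+x)^11 and setting x=1: Σ i·C(11,i) = 11·2^10 = 11264.

11264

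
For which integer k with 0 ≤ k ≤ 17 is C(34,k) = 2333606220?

17

C(34,k) increases on 0 ≤ k ≤ 17. C(34,16) = 2203961430 and C(34,17) = 2333606220, so k = 17.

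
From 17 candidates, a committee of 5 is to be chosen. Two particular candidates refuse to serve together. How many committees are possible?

5733

All 5-subsets: C(17,5) = 6188. Those containing both fixed elements: C(15,3) = 455.
6188 − 455 = 5733.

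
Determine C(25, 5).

53130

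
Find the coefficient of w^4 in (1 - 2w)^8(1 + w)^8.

Coefficient of w^4 = Σ_{j} C(8,j)·(-2)^j·C(8,4-j)·1^(4-j) for j from 0 to 4.
= 70 + (-896) + 3136 + (-3584) + 1120 = -154.

-154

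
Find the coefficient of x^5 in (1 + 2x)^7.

The general term is C(7,j)·(1)^j·(2x)^(7-j); the x^5 term has j = 2.
C(7,2) = 21.
Coefficient = C(7,2) · 2^5 = 21 · 32 = 672.

672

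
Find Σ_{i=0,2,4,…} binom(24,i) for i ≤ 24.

8388608

Even-i terms of row 24 sum to 2^23 = 8388608.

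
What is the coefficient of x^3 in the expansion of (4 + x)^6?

The general term is C(6,j)·(4)^j·(x)^(6-j); the x^3 term has j = 3.
C(6,3) = 20.
Coefficient = C(6,3) · 4^3 = 20 · 64 = 1280.

1280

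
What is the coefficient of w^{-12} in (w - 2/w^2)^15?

-2562560

General term: C(15,j)·(w)^j·(-2/w^2)^(15-j), with w-exponent 1j − 2(15−j) = 3j − 30.
Set 3j − 30 = -12: j = 6.
C(15,6) = 5005; 1^6 = 1; (-2)^9 = -512.
Coefficient = 5005 · 1 · (-512) = -2562560.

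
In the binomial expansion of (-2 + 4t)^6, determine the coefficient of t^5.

The general term is C(6,j)·(-2)^j·(4t)^(6-j); the t^5 term has j = 1.
C(6,1) = 6.
Coefficient = C(6,1) · (-2)^1 · 4^5 = 6 · (-2) · 1024 = -12288.

-12288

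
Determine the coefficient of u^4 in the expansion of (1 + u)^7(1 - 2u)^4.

51

Coefficient of u^4 = Σ_{j} C(7,j)·1^j·C(4,4-j)·(-2)^(4-j) for j from 0 to 4.
= 16 + (-224) + 504 + (-280) + 35 = 51.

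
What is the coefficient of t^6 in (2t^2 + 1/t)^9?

4032

General term: C(9,j)·(2t^2)^j·(1/t)^(9-j), with t-exponent 2j − 1(9−j) = 3j − 9.
Set 3j − 9 = 6: j = 5.
C(9,5) = 126; 2^5 = 32; 1^4 = 1.
Coefficient = 126 · 32 · 1 = 4032.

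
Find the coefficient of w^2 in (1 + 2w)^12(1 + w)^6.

423

Coefficient of w^2 = Σ_{j} C(12,j)·2^j·C(6,2-j)·1^(2-j) for j from 0 to 2.
= 15 + 144 + 264 = 423.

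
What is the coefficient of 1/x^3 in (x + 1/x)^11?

330

General term: C(11,j)·(x)^j·(1/x)^(11-j), with x-exponent 1j − 1(11−j) = 2j − 11.
Set 2j − 11 = -3: j = 4.
C(11,4) = 330; 1^4 = 1; 1^7 = 1.
Coefficient = 330 · 1 · 1 = 330.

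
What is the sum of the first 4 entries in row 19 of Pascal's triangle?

1160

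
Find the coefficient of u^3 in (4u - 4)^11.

The general term is C(11,j)·(4u)^j·(-4)^(11-j); the u^3 term has j = 3.
C(11,3) = 165.
Coefficient = C(11,3) · 4^3 · (-4)^8 = 165 · 64 · 65536 = 692060160.

692060160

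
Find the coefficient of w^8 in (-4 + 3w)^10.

4723920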